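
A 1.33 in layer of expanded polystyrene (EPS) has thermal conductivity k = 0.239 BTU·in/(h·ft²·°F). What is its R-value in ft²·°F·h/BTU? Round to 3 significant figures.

R = L/k = 1.33/0.239 = 5.565 ft²·°F·h/BTU

5.56 ft²·°F·h/BTU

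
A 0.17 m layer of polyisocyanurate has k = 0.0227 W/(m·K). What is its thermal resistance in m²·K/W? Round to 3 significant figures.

R = L/k = 0.17/0.0227 = 7.489 m²·K/W

7.49 m²·K/W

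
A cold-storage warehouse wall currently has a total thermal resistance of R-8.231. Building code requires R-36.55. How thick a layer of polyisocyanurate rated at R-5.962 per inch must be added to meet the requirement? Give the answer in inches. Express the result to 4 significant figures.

4.750 in

ΔR = 36.55 − 8.231 = 28.319 ft²·°F·h/BTU
L = ΔR / (R/in) = 28.319/5.962 = 4.7499 in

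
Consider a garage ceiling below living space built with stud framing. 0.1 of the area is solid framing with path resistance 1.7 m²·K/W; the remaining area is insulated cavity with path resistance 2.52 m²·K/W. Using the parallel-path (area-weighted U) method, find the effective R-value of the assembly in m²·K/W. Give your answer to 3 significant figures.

U_eff = 0.9/2.52 + 0.1/1.7 = 0.3571 + 0.05882 = 0.416
R_eff = 1/U_eff = 2.404 m²·K/W

2.40 m²·K/W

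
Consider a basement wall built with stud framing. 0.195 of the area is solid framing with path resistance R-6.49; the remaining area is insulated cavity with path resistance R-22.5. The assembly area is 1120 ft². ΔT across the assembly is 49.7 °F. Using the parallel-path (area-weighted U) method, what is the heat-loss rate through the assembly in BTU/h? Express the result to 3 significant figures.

3660 BTU/h

U_eff = 0.805/22.5 + 0.195/6.49 = 0.03578 + 0.03005 = 0.06582
R_eff = 1/U_eff = 15.19 ft²·°F·h/BTU
Q = 1120 × 49.7 / 15.19 = 3664 BTU/h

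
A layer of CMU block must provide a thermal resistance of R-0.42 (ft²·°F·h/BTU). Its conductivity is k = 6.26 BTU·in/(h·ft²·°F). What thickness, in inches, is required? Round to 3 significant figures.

L = R × k = 0.42 × 6.26 = 2.629 in

2.63 in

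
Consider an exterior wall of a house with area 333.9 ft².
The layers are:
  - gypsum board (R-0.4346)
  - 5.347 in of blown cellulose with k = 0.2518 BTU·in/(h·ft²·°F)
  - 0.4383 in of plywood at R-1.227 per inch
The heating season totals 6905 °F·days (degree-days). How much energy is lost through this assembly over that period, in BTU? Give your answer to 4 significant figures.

5.347/0.2518 = 21.235
0.4383 × 1.227 = 0.53779
R_total = 0.4346 + 21.235 + 0.53779 = 22.208 ft²·°F·h/BTU
E = A × HDD × 24 / R = 333.9 × 6905 × 24 / 22.208 = 2491700 BTU

2492000 BTU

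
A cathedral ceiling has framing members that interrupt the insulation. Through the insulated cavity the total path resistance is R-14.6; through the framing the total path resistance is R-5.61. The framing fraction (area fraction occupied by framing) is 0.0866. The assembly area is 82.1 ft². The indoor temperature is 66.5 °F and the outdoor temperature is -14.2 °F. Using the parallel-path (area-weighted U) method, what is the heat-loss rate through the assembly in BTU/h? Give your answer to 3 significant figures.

517 BTU/h

U_eff = 0.9134/14.6 + 0.0866/5.61 = 0.06256 + 0.01544 = 0.078
R_eff = 1/U_eff = 12.82 ft²·°F·h/BTU
Q = 82.1 × (66.5 − (-14.2)) / 12.82 = 516.8 BTU/h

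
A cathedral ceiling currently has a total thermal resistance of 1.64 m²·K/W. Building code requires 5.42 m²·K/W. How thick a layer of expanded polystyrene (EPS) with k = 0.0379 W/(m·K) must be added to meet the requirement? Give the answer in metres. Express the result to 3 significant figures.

0.143 m

ΔR = 5.42 − 1.64 = 3.78 m²·K/W
L = ΔR × k = 3.78 × 0.0379 = 0.1433 m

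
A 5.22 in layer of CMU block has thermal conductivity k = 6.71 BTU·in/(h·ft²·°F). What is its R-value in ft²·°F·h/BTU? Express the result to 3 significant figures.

0.778 ft²·°F·h/BTU

R = L/k = 5.22/6.71 = 0.7779 ft²·°F·h/BTU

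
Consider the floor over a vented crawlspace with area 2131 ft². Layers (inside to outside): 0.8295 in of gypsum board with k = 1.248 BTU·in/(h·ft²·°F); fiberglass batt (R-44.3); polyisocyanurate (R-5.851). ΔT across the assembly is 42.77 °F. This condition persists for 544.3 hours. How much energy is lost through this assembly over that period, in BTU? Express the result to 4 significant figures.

976300 BTU

0.8295/1.248 = 0.66466
R_total = 0.66466 + 44.3 + 5.851 = 50.816 ft²·°F·h/BTU
Q = 2131 × 42.77 / 50.816 = 1793.6 BTU/h
E = 1793.6 × 544.3 = 976260 BTU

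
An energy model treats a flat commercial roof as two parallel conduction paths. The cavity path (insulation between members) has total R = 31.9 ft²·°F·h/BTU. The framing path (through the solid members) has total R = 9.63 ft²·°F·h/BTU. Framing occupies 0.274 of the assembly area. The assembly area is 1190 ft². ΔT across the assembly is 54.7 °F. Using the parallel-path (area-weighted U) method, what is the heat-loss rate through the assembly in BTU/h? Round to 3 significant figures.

3330 BTU/h

U_eff = 0.726/31.9 + 0.274/9.63 = 0.02276 + 0.02845 = 0.05121
R_eff = 1/U_eff = 19.53 ft²·°F·h/BTU
Q = 1190 × 54.7 / 19.53 = 3334 BTU/h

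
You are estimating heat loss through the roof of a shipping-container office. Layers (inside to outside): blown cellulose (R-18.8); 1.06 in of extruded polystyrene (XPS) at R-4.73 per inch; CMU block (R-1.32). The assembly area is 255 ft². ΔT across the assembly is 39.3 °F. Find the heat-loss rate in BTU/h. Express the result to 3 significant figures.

399 BTU/h

1.06 × 4.73 = 5.014
R_total = 18.8 + 5.014 + 1.32 = 25.13 ft²·°F·h/BTU
Q = A·ΔT/R = 255 × 39.3 / 25.13 = 398.7 BTU/h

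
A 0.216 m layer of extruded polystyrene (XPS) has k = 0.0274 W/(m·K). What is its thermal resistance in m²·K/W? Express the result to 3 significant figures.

7.88 m²·K/W

R = L/k = 0.216/0.0274 = 7.883 m²·K/W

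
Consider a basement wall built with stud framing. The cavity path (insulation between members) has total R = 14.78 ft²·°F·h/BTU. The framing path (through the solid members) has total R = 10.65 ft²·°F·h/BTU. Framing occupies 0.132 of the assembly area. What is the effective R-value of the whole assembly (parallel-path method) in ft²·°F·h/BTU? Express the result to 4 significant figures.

U_eff = 0.868/14.78 + 0.132/10.65 = 0.058728 + 0.012394 = 0.071122
R_eff = 1/U_eff = 14.06 ft²·°F·h/BTU

14.06 ft²·°F·h/BTU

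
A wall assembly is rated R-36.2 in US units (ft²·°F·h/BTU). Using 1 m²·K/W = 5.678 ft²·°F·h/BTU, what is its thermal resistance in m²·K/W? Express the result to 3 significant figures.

R_SI = 36.2/5.678 = 6.375

6.38 m²·K/W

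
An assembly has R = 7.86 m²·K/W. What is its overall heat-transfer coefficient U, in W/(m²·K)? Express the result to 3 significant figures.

0.127 W/(m²·K)

U = 1/R = 1/7.86 = 0.1272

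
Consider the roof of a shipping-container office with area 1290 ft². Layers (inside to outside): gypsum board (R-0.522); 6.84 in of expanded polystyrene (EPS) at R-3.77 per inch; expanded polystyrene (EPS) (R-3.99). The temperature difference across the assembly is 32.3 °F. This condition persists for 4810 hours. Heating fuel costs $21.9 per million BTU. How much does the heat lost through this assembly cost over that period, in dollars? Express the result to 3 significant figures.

145 dollars

6.84 × 3.77 = 25.79
R_total = 0.522 + 25.79 + 3.99 = 30.3 ft²·°F·h/BTU
Q = 1290 × 32.3 / 30.3 = 1375 BTU/h
E = 1375 × 4810 = 6615000 BTU
Cost = 6615000/10⁶ × 21.9 = $144.9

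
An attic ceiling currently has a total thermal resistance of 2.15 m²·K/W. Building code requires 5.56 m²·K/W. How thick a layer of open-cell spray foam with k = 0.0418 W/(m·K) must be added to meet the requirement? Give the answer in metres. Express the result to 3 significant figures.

0.143 m

ΔR = 5.56 − 2.15 = 3.41 m²·K/W
L = ΔR × k = 3.41 × 0.0418 = 0.1425 m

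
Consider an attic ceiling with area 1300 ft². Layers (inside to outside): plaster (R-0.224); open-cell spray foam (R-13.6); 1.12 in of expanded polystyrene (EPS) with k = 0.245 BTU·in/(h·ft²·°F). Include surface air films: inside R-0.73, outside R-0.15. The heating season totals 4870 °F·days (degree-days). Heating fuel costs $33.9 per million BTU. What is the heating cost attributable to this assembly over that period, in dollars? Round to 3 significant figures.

267 dollars

1.12/0.245 = 4.571
R_total = 0.73 + 0.224 + 13.6 + 4.571 + 0.15 = 19.28 ft²·°F·h/BTU
E = A × HDD × 24 / R = 1300 × 4870 × 24 / 19.28 = 7883000 BTU
Cost = 7883000/10⁶ × 33.9 = $267.2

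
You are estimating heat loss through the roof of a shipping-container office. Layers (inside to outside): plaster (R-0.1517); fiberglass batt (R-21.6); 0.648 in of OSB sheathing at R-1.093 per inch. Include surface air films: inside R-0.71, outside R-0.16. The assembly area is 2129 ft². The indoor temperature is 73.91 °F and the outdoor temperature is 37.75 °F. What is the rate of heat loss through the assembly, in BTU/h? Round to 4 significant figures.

0.648 × 1.093 = 0.70826
R_total = 0.71 + 0.1517 + 21.6 + 0.70826 + 0.16 = 23.33 ft²·°F·h/BTU
Q = A·ΔT/R = 2129 × (73.91 − 37.75) / 23.33 = 3299.8 BTU/h

3300 BTU/h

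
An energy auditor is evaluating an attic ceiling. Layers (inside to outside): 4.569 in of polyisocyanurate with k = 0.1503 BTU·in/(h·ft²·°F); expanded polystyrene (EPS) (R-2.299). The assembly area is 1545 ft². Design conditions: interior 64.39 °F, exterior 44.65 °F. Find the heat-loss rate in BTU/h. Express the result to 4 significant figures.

932.7 BTU/h

4.569/0.1503 = 30.399
R_total = 30.399 + 2.299 = 32.698 ft²·°F·h/BTU
Q = A·ΔT/R = 1545 × (64.39 − 44.65) / 32.698 = 932.72 BTU/h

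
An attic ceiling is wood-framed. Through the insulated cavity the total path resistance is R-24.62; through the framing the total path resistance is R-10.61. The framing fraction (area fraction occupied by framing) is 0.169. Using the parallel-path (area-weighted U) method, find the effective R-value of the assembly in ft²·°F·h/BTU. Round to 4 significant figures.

U_eff = 0.831/24.62 + 0.169/10.61 = 0.033753 + 0.015928 = 0.049681
R_eff = 1/U_eff = 20.128 ft²·°F·h/BTU

20.13 ft²·°F·h/BTU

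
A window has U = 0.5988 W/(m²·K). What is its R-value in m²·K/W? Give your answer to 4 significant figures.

R = 1/U = 1/0.5988 = 1.67

1.670 m²·K/W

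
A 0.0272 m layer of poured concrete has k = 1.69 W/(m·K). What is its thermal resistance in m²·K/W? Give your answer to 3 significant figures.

0.0161 m²·K/W

R = L/k = 0.0272/1.69 = 0.01609 m²·K/W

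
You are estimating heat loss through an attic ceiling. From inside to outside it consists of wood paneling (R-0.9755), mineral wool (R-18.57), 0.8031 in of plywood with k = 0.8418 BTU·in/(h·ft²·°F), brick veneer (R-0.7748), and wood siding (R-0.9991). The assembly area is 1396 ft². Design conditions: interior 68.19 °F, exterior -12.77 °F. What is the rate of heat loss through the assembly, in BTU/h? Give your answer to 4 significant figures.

0.8031/0.8418 = 0.95403
R_total = 0.9755 + 18.57 + 0.95403 + 0.7748 + 0.9991 = 22.273 ft²·°F·h/BTU
Q = A·ΔT/R = 1396 × (68.19 − (-12.77)) / 22.273 = 5074.2 BTU/h

5074 BTU/h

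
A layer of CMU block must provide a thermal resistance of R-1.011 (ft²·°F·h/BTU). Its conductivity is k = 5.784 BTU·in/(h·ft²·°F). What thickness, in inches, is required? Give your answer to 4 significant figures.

5.848 in

L = R × k = 1.011 × 5.784 = 5.8476 in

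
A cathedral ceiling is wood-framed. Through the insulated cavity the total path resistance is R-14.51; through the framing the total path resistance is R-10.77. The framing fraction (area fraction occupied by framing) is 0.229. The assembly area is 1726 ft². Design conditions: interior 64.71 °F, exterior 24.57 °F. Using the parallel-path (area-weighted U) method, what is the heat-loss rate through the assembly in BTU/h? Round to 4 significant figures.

U_eff = 0.771/14.51 + 0.229/10.77 = 0.053136 + 0.021263 = 0.074399
R_eff = 1/U_eff = 13.441 ft²·°F·h/BTU
Q = 1726 × (64.71 − 24.57) / 13.441 = 5154.5 BTU/h

5154 BTU/h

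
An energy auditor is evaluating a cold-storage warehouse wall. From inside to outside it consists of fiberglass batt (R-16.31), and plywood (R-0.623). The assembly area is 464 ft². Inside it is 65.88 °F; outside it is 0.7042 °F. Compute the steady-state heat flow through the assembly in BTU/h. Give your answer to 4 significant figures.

R_total = 16.31 + 0.623 = 16.933 ft²·°F·h/BTU
Q = A·ΔT/R = 464 × (65.88 − 0.7042) / 16.933 = 1786 BTU/h

1786 BTU/h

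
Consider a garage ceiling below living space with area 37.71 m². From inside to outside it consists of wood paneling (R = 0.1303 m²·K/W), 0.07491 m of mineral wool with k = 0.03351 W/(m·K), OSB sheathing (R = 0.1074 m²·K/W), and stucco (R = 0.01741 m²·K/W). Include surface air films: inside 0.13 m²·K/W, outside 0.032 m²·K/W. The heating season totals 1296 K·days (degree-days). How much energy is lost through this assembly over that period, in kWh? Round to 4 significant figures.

0.07491/0.03351 = 2.2355
R_total = 0.13 + 0.1303 + 2.2355 + 0.1074 + 0.01741 + 0.032 = 2.6526 m²·K/W
E = A × HDD × 24 / R / 1000 = 37.71 × 1296 × 24 / 2.6526 / 1000 = 442.19 kWh

442.2 kWh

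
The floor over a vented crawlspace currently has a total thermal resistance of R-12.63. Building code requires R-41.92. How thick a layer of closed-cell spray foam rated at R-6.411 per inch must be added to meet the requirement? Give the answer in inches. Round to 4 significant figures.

ΔR = 41.92 − 12.63 = 29.29 ft²·°F·h/BTU
L = ΔR / (R/in) = 29.29/6.411 = 4.5687 in

4.569 in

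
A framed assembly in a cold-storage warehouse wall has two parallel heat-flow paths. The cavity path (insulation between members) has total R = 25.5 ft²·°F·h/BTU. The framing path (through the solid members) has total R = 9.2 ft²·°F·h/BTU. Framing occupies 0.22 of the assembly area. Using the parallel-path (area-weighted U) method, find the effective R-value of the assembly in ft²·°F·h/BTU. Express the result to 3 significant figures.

U_eff = 0.78/25.5 + 0.22/9.2 = 0.03059 + 0.02391 = 0.0545
R_eff = 1/U_eff = 18.35 ft²·°F·h/BTU

18.3 ft²·°F·h/BTU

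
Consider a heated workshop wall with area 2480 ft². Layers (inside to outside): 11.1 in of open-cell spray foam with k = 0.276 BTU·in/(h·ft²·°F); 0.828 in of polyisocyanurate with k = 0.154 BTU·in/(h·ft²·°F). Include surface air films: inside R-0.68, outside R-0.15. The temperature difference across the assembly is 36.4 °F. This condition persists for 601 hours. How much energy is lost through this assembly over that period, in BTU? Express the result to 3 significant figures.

1170000 BTU

11.1/0.276 = 40.22
0.828/0.154 = 5.377
R_total = 0.68 + 40.22 + 5.377 + 0.15 = 46.42 ft²·°F·h/BTU
Q = 2480 × 36.4 / 46.42 = 1945 BTU/h
E = 1945 × 601 = 1169000 BTU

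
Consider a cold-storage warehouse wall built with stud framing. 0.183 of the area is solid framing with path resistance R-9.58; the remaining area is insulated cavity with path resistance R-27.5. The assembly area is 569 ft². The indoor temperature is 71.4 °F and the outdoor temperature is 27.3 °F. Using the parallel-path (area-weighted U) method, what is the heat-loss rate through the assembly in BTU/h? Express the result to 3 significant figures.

U_eff = 0.817/27.5 + 0.183/9.58 = 0.02971 + 0.0191 = 0.04881
R_eff = 1/U_eff = 20.49 ft²·°F·h/BTU
Q = 569 × (71.4 − 27.3) / 20.49 = 1225 BTU/h

1220 BTU/h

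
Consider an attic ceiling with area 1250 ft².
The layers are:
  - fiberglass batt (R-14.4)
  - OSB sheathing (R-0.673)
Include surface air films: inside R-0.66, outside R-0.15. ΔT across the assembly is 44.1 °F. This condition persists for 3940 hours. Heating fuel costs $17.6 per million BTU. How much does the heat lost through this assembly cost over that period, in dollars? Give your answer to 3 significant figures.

R_total = 0.66 + 14.4 + 0.673 + 0.15 = 15.88 ft²·°F·h/BTU
Q = 1250 × 44.1 / 15.88 = 3471 BTU/h
E = 3471 × 3940 = 13670000 BTU
Cost = 13670000/10⁶ × 17.6 = $240.7

241 dollars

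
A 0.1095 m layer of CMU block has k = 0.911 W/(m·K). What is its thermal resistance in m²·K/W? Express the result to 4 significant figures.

0.1202 m²·K/W

R = L/k = 0.1095/0.911 = 0.1202 m²·K/W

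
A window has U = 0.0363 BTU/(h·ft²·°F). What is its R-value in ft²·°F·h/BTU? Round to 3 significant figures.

27.5 ft²·°F·h/BTU

R = 1/U = 1/0.0363 = 27.55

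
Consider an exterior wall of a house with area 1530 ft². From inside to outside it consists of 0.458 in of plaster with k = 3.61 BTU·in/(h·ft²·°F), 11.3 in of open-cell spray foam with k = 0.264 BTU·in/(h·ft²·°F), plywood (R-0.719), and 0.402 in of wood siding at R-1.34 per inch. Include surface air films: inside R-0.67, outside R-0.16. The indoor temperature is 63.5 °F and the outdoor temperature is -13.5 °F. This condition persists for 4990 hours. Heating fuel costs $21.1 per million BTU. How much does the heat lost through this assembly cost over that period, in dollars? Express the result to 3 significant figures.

0.458/3.61 = 0.1269
11.3/0.264 = 42.8
0.402 × 1.34 = 0.5387
R_total = 0.67 + 0.1269 + 42.8 + 0.719 + 0.5387 + 0.16 = 45.02 ft²·°F·h/BTU
Q = 1530 × (63.5 − (-13.5)) / 45.02 = 2617 BTU/h
E = 2617 × 4990 = 13060000 BTU
Cost = 13060000/10⁶ × 21.1 = $275.5

276 dollars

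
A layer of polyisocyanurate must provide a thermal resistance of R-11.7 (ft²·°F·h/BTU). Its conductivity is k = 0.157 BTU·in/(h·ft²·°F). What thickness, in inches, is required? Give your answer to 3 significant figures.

1.84 in

L = R × k = 11.7 × 0.157 = 1.837 in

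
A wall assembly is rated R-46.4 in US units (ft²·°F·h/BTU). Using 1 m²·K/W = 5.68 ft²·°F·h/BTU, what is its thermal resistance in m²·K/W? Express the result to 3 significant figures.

R_SI = 46.4/5.68 = 8.169

8.17 m²·K/W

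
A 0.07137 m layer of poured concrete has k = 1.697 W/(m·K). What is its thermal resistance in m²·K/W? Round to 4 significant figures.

0.04206 m²·K/W

R = L/k = 0.07137/1.697 = 0.042057 m²·K/W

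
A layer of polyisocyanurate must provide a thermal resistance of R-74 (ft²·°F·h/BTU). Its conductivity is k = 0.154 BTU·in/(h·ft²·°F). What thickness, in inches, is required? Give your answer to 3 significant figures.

L = R × k = 74 × 0.154 = 11.4 in

11.4 in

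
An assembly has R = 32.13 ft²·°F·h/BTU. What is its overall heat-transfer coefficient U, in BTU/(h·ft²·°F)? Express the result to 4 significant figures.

U = 1/R = 1/32.13 = 0.031124

0.03112 BTU/(h·ft²·°F)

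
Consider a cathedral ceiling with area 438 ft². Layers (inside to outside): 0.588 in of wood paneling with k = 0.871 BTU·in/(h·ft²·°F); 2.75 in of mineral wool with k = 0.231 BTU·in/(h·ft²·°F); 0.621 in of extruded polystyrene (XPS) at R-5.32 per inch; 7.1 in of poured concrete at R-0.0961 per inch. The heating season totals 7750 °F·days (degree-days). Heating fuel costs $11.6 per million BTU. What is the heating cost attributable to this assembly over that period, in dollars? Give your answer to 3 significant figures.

0.588/0.871 = 0.6751
2.75/0.231 = 11.9
0.621 × 5.32 = 3.304
7.1 × 0.0961 = 0.6823
R_total = 0.6751 + 11.9 + 3.304 + 0.6823 = 16.57 ft²·°F·h/BTU
E = A × HDD × 24 / R = 438 × 7750 × 24 / 16.57 = 4918000 BTU
Cost = 4918000/10⁶ × 11.6 = $57.05

57.0 dollars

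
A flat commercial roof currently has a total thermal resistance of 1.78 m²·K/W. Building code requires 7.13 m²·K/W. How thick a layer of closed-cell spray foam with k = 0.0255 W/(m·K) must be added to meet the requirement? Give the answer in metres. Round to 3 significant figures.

0.136 m

ΔR = 7.13 − 1.78 = 5.35 m²·K/W
L = ΔR × k = 5.35 × 0.0255 = 0.1364 m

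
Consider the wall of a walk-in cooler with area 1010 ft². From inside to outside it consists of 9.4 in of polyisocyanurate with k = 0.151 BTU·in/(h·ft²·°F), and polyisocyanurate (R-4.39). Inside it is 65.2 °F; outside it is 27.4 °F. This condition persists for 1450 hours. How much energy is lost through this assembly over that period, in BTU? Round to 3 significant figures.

831000 BTU

9.4/0.151 = 62.25
R_total = 62.25 + 4.39 = 66.64 ft²·°F·h/BTU
Q = 1010 × (65.2 − 27.4) / 66.64 = 572.9 BTU/h
E = 572.9 × 1450 = 830700 BTU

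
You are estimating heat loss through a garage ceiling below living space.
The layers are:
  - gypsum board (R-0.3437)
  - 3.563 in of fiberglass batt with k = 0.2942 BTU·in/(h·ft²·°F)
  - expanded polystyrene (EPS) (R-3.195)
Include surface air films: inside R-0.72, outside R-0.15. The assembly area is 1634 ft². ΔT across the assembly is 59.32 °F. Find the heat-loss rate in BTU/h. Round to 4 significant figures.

3.563/0.2942 = 12.111
R_total = 0.72 + 0.3437 + 12.111 + 3.195 + 0.15 = 16.52 ft²·°F·h/BTU
Q = A·ΔT/R = 1634 × 59.32 / 16.52 = 5867.5 BTU/h

5868 BTU/h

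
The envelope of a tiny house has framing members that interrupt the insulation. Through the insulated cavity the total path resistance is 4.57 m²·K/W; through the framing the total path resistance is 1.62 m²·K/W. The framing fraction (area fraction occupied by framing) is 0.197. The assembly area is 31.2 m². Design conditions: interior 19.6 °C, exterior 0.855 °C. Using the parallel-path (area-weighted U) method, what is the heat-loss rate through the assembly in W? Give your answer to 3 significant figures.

174 W

U_eff = 0.803/4.57 + 0.197/1.62 = 0.1757 + 0.1216 = 0.2973
R_eff = 1/U_eff = 3.363 m²·K/W
Q = 31.2 × (19.6 − 0.855) / 3.363 = 173.9 W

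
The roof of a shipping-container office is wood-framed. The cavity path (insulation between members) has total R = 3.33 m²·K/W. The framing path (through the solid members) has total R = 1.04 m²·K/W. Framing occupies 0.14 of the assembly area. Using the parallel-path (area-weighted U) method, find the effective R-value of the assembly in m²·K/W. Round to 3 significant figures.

2.55 m²·K/W

U_eff = 0.86/3.33 + 0.14/1.04 = 0.2583 + 0.1346 = 0.3929
R_eff = 1/U_eff = 2.545 m²·K/W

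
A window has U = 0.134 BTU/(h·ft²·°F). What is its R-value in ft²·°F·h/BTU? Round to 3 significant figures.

7.46 ft²·°F·h/BTU

R = 1/U = 1/0.134 = 7.463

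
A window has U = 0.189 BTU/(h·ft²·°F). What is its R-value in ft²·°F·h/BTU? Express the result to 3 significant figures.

R = 1/U = 1/0.189 = 5.291

5.29 ft²·°F·h/BTU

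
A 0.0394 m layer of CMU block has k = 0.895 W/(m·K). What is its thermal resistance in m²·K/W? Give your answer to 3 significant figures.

R = L/k = 0.0394/0.895 = 0.04402 m²·K/W

0.0440 m²·K/W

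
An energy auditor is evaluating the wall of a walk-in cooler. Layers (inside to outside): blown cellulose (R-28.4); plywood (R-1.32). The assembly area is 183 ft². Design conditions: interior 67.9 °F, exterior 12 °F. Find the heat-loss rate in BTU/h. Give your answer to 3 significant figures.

R_total = 28.4 + 1.32 = 29.72 ft²·°F·h/BTU
Q = A·ΔT/R = 183 × (67.9 − 12) / 29.72 = 344.2 BTU/h

344 BTU/h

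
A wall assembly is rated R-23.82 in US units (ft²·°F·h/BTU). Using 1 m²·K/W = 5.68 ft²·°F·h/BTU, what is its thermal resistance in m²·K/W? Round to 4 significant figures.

R_SI = 23.82/5.68 = 4.1937

4.194 m²·K/W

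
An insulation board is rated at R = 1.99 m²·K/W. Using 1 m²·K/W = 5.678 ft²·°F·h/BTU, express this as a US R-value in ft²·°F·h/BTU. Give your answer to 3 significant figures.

R_US = 1.99 × 5.678 = 11.3

11.3 ft²·°F·h/BTU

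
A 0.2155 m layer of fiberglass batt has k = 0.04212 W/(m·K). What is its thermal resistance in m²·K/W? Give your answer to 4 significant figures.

R = L/k = 0.2155/0.04212 = 5.1163 m²·K/W

5.116 m²·K/W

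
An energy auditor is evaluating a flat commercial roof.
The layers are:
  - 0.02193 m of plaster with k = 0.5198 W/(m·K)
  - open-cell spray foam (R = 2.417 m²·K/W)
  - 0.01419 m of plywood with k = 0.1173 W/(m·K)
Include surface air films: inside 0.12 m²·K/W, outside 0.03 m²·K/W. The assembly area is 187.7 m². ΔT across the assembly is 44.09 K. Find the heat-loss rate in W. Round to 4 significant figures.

3031 W

0.02193/0.5198 = 0.042189
0.01419/0.1173 = 0.12097
R_total = 0.12 + 0.042189 + 2.417 + 0.12097 + 0.03 = 2.7302 m²·K/W
Q = A·ΔT/R = 187.7 × 44.09 / 2.7302 = 3031.2 W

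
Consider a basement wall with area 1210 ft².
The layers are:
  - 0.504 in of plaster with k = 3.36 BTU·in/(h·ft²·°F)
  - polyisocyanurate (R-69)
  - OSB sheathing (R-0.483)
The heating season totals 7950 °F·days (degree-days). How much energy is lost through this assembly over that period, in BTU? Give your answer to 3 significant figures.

0.504/3.36 = 0.15
R_total = 0.15 + 69 + 0.483 = 69.63 ft²·°F·h/BTU
E = A × HDD × 24 / R = 1210 × 7950 × 24 / 69.63 = 3315000 BTU

3320000 BTU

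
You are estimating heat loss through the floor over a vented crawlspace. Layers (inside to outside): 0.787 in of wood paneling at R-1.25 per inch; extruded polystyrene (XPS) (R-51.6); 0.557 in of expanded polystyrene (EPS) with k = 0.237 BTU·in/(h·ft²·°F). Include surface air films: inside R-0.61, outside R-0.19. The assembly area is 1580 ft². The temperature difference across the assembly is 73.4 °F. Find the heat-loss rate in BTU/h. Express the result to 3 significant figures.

0.787 × 1.25 = 0.9838
0.557/0.237 = 2.35
R_total = 0.61 + 0.9838 + 51.6 + 2.35 + 0.19 = 55.73 ft²·°F·h/BTU
Q = A·ΔT/R = 1580 × 73.4 / 55.73 = 2081 BTU/h

2080 BTU/h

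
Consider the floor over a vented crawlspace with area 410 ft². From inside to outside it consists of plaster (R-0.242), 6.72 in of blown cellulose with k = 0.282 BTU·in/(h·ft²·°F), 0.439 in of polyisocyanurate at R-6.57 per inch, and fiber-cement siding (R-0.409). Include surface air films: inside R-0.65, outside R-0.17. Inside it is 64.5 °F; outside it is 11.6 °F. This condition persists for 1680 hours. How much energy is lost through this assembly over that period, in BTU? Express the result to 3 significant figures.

1290000 BTU

6.72/0.282 = 23.83
0.439 × 6.57 = 2.884
R_total = 0.65 + 0.242 + 23.83 + 2.884 + 0.409 + 0.17 = 28.19 ft²·°F·h/BTU
Q = 410 × (64.5 − 11.6) / 28.19 = 769.5 BTU/h
E = 769.5 × 1680 = 1293000 BTU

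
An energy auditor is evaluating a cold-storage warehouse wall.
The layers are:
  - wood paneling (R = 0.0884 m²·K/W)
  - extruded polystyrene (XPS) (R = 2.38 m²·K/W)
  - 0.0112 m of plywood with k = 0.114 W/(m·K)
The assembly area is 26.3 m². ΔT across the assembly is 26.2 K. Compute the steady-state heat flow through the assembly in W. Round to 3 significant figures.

268 W

0.0112/0.114 = 0.09825
R_total = 0.0884 + 2.38 + 0.09825 = 2.567 m²·K/W
Q = A·ΔT/R = 26.3 × 26.2 / 2.567 = 268.5 W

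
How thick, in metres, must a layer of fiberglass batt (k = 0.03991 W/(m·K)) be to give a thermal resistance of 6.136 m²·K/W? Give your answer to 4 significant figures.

0.2449 m

L = R·k = 6.136 × 0.03991 = 0.24489 m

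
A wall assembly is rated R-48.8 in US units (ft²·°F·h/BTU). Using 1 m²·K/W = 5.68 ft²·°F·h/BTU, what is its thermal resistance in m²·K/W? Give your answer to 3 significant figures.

8.59 m²·K/W

R_SI = 48.8/5.68 = 8.592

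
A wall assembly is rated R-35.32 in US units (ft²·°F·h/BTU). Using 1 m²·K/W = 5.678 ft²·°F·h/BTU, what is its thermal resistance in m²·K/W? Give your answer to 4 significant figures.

R_SI = 35.32/5.678 = 6.2205

6.221 m²·K/W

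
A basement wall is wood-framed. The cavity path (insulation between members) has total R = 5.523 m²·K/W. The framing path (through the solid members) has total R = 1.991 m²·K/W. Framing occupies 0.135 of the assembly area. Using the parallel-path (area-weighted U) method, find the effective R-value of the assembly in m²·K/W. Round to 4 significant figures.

U_eff = 0.865/5.523 + 0.135/1.991 = 0.15662 + 0.067805 = 0.22442
R_eff = 1/U_eff = 4.4559 m²·K/W

4.456 m²·K/W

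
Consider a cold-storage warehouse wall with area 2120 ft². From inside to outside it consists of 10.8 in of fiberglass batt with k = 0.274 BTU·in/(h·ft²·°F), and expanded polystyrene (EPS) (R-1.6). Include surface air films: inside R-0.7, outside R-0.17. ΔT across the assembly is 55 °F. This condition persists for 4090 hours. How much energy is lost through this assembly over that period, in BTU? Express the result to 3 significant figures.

11400000 BTU

10.8/0.274 = 39.42
R_total = 0.7 + 39.42 + 1.6 + 0.17 = 41.89 ft²·°F·h/BTU
Q = 2120 × 55 / 41.89 = 2784 BTU/h
E = 2784 × 4090 = 11390000 BTU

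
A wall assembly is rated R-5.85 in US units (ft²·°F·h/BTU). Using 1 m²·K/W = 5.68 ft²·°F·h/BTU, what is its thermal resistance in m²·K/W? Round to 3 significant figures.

R_SI = 5.85/5.68 = 1.03

1.03 m²·K/W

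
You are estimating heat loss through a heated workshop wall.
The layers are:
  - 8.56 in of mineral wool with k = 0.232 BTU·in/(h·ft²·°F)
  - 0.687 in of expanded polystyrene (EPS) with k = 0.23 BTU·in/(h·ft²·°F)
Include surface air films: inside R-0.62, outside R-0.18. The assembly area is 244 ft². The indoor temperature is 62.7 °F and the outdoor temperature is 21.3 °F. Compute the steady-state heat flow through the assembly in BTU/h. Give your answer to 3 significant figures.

248 BTU/h

8.56/0.232 = 36.9
0.687/0.23 = 2.987
R_total = 0.62 + 36.9 + 2.987 + 0.18 = 40.68 ft²·°F·h/BTU
Q = A·ΔT/R = 244 × (62.7 − 21.3) / 40.68 = 248.3 BTU/h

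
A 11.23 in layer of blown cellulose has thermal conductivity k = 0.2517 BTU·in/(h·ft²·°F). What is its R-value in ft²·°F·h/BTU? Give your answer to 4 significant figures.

R = L/k = 11.23/0.2517 = 44.617 ft²·°F·h/BTU

44.62 ft²·°F·h/BTU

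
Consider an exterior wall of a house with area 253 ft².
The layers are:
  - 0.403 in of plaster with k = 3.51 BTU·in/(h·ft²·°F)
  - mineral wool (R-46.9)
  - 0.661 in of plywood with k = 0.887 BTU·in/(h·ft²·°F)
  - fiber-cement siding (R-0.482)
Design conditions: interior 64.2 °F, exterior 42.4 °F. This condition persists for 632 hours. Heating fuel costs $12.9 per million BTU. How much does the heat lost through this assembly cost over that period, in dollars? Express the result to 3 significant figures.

0.932 dollars

0.403/3.51 = 0.1148
0.661/0.887 = 0.7452
R_total = 0.1148 + 46.9 + 0.7452 + 0.482 = 48.24 ft²·°F·h/BTU
Q = 253 × (64.2 − 42.4) / 48.24 = 114.3 BTU/h
E = 114.3 × 632 = 72260 BTU
Cost = 72260/10⁶ × 12.9 = $0.9321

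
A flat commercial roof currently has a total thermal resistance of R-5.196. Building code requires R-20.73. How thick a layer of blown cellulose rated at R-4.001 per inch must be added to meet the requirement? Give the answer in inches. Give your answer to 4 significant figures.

ΔR = 20.73 − 5.196 = 15.534 ft²·°F·h/BTU
L = ΔR / (R/in) = 15.534/4.001 = 3.8825 in

3.883 in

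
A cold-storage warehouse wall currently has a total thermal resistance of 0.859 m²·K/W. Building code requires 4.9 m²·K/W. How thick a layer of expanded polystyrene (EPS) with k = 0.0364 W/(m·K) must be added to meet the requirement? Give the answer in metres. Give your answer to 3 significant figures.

ΔR = 4.9 − 0.859 = 4.041 m²·K/W
L = ΔR × k = 4.041 × 0.0364 = 0.1471 m

0.147 m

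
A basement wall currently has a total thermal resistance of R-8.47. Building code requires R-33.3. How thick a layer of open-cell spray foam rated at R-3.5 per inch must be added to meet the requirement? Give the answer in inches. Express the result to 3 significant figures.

ΔR = 33.3 − 8.47 = 24.83 ft²·°F·h/BTU
L = ΔR / (R/in) = 24.83/3.5 = 7.094 in

7.09 in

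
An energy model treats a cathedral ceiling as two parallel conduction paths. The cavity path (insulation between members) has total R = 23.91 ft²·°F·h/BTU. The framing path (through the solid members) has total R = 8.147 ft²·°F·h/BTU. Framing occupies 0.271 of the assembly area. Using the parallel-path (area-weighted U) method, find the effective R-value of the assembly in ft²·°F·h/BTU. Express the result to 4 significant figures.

U_eff = 0.729/23.91 + 0.271/8.147 = 0.030489 + 0.033264 = 0.063753
R_eff = 1/U_eff = 15.686 ft²·°F·h/BTU

15.69 ft²·°F·h/BTU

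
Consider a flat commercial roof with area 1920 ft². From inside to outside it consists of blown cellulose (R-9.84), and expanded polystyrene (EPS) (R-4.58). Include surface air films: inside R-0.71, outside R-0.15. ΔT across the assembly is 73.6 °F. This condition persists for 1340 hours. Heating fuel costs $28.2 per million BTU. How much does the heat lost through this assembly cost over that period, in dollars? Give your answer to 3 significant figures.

349 dollars

R_total = 0.71 + 9.84 + 4.58 + 0.15 = 15.28 ft²·°F·h/BTU
Q = 1920 × 73.6 / 15.28 = 9248 BTU/h
E = 9248 × 1340 = 12390000 BTU
Cost = 12390000/10⁶ × 28.2 = $349.5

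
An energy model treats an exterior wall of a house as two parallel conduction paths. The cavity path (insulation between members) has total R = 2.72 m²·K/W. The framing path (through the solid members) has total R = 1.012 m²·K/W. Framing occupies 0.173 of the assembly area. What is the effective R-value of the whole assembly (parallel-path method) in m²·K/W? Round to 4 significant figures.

U_eff = 0.827/2.72 + 0.173/1.012 = 0.30404 + 0.17095 = 0.47499
R_eff = 1/U_eff = 2.1053 m²·K/W

2.105 m²·K/W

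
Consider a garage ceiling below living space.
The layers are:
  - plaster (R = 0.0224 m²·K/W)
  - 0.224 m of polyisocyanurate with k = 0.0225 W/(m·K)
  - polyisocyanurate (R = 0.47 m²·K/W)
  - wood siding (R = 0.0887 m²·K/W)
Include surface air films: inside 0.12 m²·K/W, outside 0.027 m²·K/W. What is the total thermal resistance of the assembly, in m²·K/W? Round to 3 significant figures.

10.7 m²·K/W

0.224/0.0225 = 9.956
R_total = 0.12 + 0.0224 + 9.956 + 0.47 + 0.0887 + 0.027 = 10.68 m²·K/W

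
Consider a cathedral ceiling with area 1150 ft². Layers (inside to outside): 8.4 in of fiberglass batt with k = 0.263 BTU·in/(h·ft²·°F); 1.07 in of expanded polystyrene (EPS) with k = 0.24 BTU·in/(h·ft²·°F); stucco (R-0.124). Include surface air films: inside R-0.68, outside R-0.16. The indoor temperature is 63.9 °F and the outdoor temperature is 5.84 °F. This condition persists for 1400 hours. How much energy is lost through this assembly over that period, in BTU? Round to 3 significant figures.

8.4/0.263 = 31.94
1.07/0.24 = 4.458
R_total = 0.68 + 31.94 + 4.458 + 0.124 + 0.16 = 37.36 ft²·°F·h/BTU
Q = 1150 × (63.9 − 5.84) / 37.36 = 1787 BTU/h
E = 1787 × 1400 = 2502000 BTU

2500000 BTU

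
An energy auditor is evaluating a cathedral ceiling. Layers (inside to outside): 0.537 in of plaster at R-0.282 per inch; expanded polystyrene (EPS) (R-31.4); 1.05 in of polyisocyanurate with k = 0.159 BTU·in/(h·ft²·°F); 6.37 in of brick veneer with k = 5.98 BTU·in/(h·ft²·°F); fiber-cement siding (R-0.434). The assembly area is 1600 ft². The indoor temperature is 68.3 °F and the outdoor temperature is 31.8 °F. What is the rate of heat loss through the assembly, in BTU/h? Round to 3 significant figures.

1470 BTU/h

0.537 × 0.282 = 0.1514
1.05/0.159 = 6.604
6.37/5.98 = 1.065
R_total = 0.1514 + 31.4 + 6.604 + 1.065 + 0.434 = 39.65 ft²·°F·h/BTU
Q = A·ΔT/R = 1600 × (68.3 − 31.8) / 39.65 = 1473 BTU/h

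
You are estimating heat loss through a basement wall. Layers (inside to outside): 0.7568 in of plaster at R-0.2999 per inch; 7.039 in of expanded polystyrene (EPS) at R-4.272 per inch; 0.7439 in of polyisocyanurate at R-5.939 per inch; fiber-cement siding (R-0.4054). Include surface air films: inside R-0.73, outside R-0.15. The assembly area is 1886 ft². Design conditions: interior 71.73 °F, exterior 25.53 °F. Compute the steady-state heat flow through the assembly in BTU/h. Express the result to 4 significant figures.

0.7568 × 0.2999 = 0.22696
7.039 × 4.272 = 30.071
0.7439 × 5.939 = 4.418
R_total = 0.73 + 0.22696 + 30.071 + 4.418 + 0.4054 + 0.15 = 36.001 ft²·°F·h/BTU
Q = A·ΔT/R = 1886 × (71.73 − 25.53) / 36.001 = 2420.3 BTU/h

2420 BTU/h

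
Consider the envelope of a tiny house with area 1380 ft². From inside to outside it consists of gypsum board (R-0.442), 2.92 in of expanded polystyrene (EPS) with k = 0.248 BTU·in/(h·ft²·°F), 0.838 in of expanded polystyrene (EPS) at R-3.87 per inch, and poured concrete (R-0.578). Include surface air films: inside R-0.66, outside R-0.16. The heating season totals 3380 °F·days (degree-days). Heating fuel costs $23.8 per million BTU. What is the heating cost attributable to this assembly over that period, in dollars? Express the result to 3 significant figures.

2.92/0.248 = 11.77
0.838 × 3.87 = 3.243
R_total = 0.66 + 0.442 + 11.77 + 3.243 + 0.578 + 0.16 = 16.86 ft²·°F·h/BTU
E = A × HDD × 24 / R = 1380 × 3380 × 24 / 16.86 = 6641000 BTU
Cost = 6641000/10⁶ × 23.8 = $158.1

158 dollars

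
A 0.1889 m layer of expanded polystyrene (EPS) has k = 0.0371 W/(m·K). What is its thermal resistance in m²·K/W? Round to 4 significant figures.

R = L/k = 0.1889/0.0371 = 5.0916 m²·K/W

5.092 m²·K/W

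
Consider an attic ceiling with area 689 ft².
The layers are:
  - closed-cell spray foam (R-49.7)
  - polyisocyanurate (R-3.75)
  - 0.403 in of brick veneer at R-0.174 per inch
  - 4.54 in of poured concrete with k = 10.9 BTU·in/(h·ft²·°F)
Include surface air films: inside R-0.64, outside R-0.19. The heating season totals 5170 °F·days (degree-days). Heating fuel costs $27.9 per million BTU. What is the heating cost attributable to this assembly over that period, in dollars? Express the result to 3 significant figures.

0.403 × 0.174 = 0.07012
4.54/10.9 = 0.4165
R_total = 0.64 + 49.7 + 3.75 + 0.07012 + 0.4165 + 0.19 = 54.77 ft²·°F·h/BTU
E = A × HDD × 24 / R = 689 × 5170 × 24 / 54.77 = 1561000 BTU
Cost = 1561000/10⁶ × 27.9 = $43.55

43.6 dollars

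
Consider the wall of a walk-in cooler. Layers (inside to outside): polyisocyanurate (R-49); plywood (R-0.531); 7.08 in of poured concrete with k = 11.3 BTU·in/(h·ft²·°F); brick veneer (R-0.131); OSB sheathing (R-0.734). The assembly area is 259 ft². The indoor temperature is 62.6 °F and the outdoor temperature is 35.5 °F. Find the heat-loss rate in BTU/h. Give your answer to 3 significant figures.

138 BTU/h

7.08/11.3 = 0.6265
R_total = 49 + 0.531 + 0.6265 + 0.131 + 0.734 = 51.02 ft²·°F·h/BTU
Q = A·ΔT/R = 259 × (62.6 − 35.5) / 51.02 = 137.6 BTU/h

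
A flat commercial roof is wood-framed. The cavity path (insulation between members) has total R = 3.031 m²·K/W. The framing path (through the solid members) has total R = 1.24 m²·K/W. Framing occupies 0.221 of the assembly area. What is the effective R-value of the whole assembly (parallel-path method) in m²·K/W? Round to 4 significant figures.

2.298 m²·K/W

U_eff = 0.779/3.031 + 0.221/1.24 = 0.25701 + 0.17823 = 0.43524
R_eff = 1/U_eff = 2.2976 m²·K/W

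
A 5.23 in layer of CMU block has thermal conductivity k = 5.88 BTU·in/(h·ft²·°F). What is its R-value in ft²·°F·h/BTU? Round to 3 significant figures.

R = L/k = 5.23/5.88 = 0.8895 ft²·°F·h/BTU

0.889 ft²·°F·h/BTU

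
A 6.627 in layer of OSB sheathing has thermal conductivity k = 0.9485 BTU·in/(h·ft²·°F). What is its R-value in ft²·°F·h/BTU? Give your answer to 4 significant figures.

R = L/k = 6.627/0.9485 = 6.9868 ft²·°F·h/BTU

6.987 ft²·°F·h/BTU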